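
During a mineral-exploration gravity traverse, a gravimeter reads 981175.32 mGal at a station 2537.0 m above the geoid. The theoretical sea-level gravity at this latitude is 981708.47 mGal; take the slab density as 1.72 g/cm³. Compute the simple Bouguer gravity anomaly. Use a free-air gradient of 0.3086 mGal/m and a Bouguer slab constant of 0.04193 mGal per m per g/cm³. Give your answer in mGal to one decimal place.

Free-air correction = 0.3086 × 2537.0 = 782.92 mGal
Free-air anomaly = 981175.32 − 981708.47 + (782.92) = 249.77 mGal
Bouguer slab correction = 0.04193 × 1.72 × 2537.0 = 182.97 mGal
Simple Bouguer anomaly = 249.77 − (182.97) = 66.80 mGal

66.8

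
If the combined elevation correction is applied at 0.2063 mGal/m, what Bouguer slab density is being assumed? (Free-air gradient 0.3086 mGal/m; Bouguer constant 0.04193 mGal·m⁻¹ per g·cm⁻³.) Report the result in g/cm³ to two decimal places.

2.44

0.2063 = 0.3086 − 0.04193 × ρ
ρ = (0.3086 − 0.2063) / 0.04193 = 2.44 g/cm³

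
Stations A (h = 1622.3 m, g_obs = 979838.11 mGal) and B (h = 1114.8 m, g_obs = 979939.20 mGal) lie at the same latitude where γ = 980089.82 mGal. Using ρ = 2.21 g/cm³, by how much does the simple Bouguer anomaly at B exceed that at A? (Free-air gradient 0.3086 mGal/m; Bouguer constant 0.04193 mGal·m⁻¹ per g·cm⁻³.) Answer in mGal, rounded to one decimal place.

Δg_SB(A) = 979838.11 − 980089.82 + 0.3086×1622.3 − 0.04193×2.21×1622.3 = 98.60 mGal
Δg_SB(B) = 979939.20 − 980089.82 + 0.3086×1114.8 − 0.04193×2.21×1114.8 = 90.10 mGal
Difference = 90.10 − (98.60) = -8.50 mGal

-8.5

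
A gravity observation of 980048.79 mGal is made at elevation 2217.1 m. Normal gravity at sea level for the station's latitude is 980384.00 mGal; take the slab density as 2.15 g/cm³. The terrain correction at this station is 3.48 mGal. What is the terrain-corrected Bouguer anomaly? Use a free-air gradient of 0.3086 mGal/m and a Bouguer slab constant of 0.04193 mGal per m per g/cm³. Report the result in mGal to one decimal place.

152.6

Free-air correction = 0.3086 × 2217.1 = 684.20 mGal
Free-air anomaly = 980048.79 − 980384.00 + (684.20) = 348.99 mGal
Bouguer slab correction = 0.04193 × 2.15 × 2217.1 = 199.87 mGal
Simple Bouguer anomaly = 348.99 − (199.87) = 149.12 mGal
Complete Bouguer anomaly = 149.12 + 3.48 = 152.60 mGal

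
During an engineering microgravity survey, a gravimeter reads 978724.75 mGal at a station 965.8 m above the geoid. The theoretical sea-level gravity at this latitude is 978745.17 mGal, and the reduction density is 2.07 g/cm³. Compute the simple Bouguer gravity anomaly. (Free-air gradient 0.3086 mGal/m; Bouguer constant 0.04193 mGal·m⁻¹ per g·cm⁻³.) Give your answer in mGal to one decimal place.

193.8

Free-air correction = 0.3086 × 965.8 = 298.05 mGal
Free-air anomaly = 978724.75 − 978745.17 + (298.05) = 277.63 mGal
Bouguer slab correction = 0.04193 × 2.07 × 965.8 = 83.83 mGal
Simple Bouguer anomaly = 277.63 − (83.83) = 193.80 mGal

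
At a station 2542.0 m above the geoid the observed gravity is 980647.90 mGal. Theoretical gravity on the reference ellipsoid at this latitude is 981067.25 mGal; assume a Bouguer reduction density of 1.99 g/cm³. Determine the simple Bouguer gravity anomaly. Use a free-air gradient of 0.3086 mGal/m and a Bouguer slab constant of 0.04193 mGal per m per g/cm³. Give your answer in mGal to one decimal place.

Free-air correction = 0.3086 × 2542.0 = 784.46 mGal
Free-air anomaly = 980647.90 − 981067.25 + (784.46) = 365.11 mGal
Bouguer slab correction = 0.04193 × 1.99 × 2542.0 = 212.11 mGal
Simple Bouguer anomaly = 365.11 − (212.11) = 153.00 mGal

153.0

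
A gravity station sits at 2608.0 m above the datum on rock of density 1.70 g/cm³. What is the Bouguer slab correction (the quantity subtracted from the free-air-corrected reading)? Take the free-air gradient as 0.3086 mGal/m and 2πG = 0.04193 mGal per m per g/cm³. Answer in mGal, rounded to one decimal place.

185.9

Bouguer slab correction = 0.04193 × 1.70 × 2608.0 = 185.9 mGal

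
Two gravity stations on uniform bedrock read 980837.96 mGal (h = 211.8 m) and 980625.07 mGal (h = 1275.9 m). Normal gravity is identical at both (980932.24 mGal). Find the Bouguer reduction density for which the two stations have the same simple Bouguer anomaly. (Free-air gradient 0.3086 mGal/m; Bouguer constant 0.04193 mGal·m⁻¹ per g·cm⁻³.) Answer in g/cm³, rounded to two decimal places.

Δg_obs = 980625.07 − 980837.96 = -212.89 mGal over Δh = 1275.9 − 211.8 = 1064.1 m
Equal Bouguer anomalies ⇒ Δg_obs + (0.3086 − 0.04193ρ)·Δh = 0
0.3086 − 0.04193ρ = −Δg_obs/Δh = 0.20007
ρ = (0.3086 − 0.20007) / 0.04193 = 2.59 g/cm³

2.59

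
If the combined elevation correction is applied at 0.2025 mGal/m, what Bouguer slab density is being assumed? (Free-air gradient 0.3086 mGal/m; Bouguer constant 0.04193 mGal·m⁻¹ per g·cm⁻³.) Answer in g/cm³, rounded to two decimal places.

2.53

0.2025 = 0.3086 − 0.04193 × ρ
ρ = (0.3086 − 0.2025) / 0.04193 = 2.53 g/cm³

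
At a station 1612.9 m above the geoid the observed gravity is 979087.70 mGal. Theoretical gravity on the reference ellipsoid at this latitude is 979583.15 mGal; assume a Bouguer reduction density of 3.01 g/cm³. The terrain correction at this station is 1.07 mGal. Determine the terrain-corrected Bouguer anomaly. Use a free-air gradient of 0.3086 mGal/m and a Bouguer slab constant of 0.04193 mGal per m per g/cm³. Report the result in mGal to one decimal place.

Free-air correction = 0.3086 × 1612.9 = 497.74 mGal
Free-air anomaly = 979087.70 − 979583.15 + (497.74) = 2.29 mGal
Bouguer slab correction = 0.04193 × 3.01 × 1612.9 = 203.56 mGal
Simple Bouguer anomaly = 2.29 − (203.56) = -201.27 mGal
Complete Bouguer anomaly = -201.27 + 1.07 = -200.20 mGal

-200.2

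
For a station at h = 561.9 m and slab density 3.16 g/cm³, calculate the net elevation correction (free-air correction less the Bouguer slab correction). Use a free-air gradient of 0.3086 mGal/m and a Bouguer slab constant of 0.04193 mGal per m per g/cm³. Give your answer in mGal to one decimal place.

Combined gradient = 0.3086 − 0.04193 × 3.16 = 0.1761012 mGal/m
Combined elevation correction = 0.1761012 × 561.9 = 99.0 mGal

99.0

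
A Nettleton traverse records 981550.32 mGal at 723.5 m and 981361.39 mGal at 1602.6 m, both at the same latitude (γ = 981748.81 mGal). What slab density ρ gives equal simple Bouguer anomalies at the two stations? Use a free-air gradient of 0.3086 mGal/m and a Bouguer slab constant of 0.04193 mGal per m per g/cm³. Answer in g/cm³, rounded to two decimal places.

Δg_obs = 981361.39 − 981550.32 = -188.93 mGal over Δh = 1602.6 − 723.5 = 879.1 m
Equal Bouguer anomalies ⇒ Δg_obs + (0.3086 − 0.04193ρ)·Δh = 0
0.3086 − 0.04193ρ = −Δg_obs/Δh = 0.21491
ρ = (0.3086 − 0.21491) / 0.04193 = 2.23 g/cm³

2.23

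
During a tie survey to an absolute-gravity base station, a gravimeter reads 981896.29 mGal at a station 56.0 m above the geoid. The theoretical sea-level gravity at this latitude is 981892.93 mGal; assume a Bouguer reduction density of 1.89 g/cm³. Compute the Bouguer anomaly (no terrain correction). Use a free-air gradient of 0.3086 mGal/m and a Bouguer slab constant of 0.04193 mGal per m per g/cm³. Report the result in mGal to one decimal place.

16.2

Free-air correction = 0.3086 × 56.0 = 17.28 mGal
Free-air anomaly = 981896.29 − 981892.93 + (17.28) = 20.64 mGal
Bouguer slab correction = 0.04193 × 1.89 × 56.0 = 4.44 mGal
Simple Bouguer anomaly = 20.64 − (4.44) = 16.20 mGal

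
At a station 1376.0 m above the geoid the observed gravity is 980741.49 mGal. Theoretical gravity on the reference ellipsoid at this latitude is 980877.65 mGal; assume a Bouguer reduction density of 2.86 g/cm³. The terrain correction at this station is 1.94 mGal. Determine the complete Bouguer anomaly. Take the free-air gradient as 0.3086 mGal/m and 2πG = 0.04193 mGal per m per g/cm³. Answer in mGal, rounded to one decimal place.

Free-air correction = 0.3086 × 1376.0 = 424.63 mGal
Free-air anomaly = 980741.49 − 980877.65 + (424.63) = 288.47 mGal
Bouguer slab correction = 0.04193 × 2.86 × 1376.0 = 165.01 mGal
Simple Bouguer anomaly = 288.47 − (165.01) = 123.46 mGal
Complete Bouguer anomaly = 123.46 + 1.94 = 125.40 mGal

125.4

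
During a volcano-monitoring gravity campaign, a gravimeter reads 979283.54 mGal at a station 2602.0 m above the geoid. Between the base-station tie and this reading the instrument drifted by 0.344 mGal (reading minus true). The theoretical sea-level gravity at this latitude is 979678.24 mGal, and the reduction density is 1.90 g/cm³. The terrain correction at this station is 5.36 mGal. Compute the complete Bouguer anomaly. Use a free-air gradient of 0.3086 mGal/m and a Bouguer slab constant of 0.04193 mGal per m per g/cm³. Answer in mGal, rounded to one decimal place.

Drift-corrected reading = 979283.54 − (0.344) = 979283.196 mGal
Free-air correction = 0.3086 × 2602.0 = 802.98 mGal
Free-air anomaly = 979283.196 − 979678.24 + (802.98) = 407.936 mGal
Bouguer slab correction = 0.04193 × 1.90 × 2602.0 = 207.29 mGal
Simple Bouguer anomaly = 407.936 − (207.29) = 200.646 mGal
Complete Bouguer anomaly = 200.646 + 5.36 = 206.006 mGal

206.0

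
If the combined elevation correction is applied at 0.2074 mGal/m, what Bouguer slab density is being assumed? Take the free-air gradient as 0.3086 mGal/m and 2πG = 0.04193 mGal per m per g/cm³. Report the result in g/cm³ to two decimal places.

2.41

0.2074 = 0.3086 − 0.04193 × ρ
ρ = (0.3086 − 0.2074) / 0.04193 = 2.41 g/cm³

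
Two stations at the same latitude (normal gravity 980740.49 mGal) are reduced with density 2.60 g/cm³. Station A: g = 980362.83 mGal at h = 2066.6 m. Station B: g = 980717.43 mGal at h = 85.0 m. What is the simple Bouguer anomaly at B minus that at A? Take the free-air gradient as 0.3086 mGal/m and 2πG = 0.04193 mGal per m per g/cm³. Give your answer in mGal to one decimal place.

-40.9

Δg_SB(A) = 980362.83 − 980740.49 + 0.3086×2066.6 − 0.04193×2.60×2066.6 = 34.80 mGal
Δg_SB(B) = 980717.43 − 980740.49 + 0.3086×85.0 − 0.04193×2.60×85.0 = -6.10 mGal
Difference = -6.10 − (34.80) = -40.90 mGal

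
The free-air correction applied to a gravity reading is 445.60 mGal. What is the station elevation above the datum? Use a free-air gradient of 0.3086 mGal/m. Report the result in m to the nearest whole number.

1444

h = 445.60 / 0.3086 = 1443.94 m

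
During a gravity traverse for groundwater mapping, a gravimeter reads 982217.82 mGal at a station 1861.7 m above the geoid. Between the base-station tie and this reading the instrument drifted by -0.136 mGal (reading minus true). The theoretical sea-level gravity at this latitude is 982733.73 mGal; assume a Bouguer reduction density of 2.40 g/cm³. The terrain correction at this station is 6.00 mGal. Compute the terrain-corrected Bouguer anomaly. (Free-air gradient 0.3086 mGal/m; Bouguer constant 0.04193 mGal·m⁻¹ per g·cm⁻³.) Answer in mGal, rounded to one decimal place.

Drift-corrected reading = 982217.82 − (-0.136) = 982217.956 mGal
Free-air correction = 0.3086 × 1861.7 = 574.52 mGal
Free-air anomaly = 982217.956 − 982733.73 + (574.52) = 58.746 mGal
Bouguer slab correction = 0.04193 × 2.40 × 1861.7 = 187.35 mGal
Simple Bouguer anomaly = 58.746 − (187.35) = -128.604 mGal
Complete Bouguer anomaly = -128.604 + 6.00 = -122.604 mGal

-122.6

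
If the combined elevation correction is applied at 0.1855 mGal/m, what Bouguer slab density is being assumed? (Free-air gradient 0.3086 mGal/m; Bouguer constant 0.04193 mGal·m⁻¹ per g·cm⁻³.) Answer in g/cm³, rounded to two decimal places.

0.1855 = 0.3086 − 0.04193 × ρ
ρ = (0.3086 − 0.1855) / 0.04193 = 2.94 g/cm³

2.94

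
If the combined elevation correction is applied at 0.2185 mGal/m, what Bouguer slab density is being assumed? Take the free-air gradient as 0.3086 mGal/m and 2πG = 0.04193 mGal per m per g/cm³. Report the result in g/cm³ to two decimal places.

0.2185 = 0.3086 − 0.04193 × ρ
ρ = (0.3086 − 0.2185) / 0.04193 = 2.15 g/cm³

2.15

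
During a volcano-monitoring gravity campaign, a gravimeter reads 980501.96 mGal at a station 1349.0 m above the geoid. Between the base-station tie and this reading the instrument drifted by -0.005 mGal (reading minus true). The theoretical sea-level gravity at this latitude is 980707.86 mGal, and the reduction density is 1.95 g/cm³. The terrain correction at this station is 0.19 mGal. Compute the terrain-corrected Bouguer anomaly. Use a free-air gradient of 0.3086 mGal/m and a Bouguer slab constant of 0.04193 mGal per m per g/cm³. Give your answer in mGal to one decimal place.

Drift-corrected reading = 980501.96 − (-0.005) = 980501.965 mGal
Free-air correction = 0.3086 × 1349.0 = 416.30 mGal
Free-air anomaly = 980501.965 − 980707.86 + (416.30) = 210.405 mGal
Bouguer slab correction = 0.04193 × 1.95 × 1349.0 = 110.30 mGal
Simple Bouguer anomaly = 210.405 − (110.30) = 100.105 mGal
Complete Bouguer anomaly = 100.105 + 0.19 = 100.295 mGal

100.3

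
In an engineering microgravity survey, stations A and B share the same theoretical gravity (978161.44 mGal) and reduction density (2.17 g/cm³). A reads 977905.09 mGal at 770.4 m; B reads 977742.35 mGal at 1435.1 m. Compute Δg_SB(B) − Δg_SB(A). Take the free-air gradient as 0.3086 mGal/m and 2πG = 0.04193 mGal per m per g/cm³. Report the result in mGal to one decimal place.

-18.1

Δg_SB(A) = 977905.09 − 978161.44 + 0.3086×770.4 − 0.04193×2.17×770.4 = -88.70 mGal
Δg_SB(B) = 977742.35 − 978161.44 + 0.3086×1435.1 − 0.04193×2.17×1435.1 = -106.80 mGal
Difference = -106.80 − (-88.70) = -18.10 mGal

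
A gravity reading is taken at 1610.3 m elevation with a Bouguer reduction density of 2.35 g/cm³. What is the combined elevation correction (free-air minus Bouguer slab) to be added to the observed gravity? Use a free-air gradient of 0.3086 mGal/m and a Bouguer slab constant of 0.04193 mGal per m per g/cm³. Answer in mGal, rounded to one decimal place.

338.3

Combined gradient = 0.3086 − 0.04193 × 2.35 = 0.2100645 mGal/m
Combined elevation correction = 0.2100645 × 1610.3 = 338.3 mGal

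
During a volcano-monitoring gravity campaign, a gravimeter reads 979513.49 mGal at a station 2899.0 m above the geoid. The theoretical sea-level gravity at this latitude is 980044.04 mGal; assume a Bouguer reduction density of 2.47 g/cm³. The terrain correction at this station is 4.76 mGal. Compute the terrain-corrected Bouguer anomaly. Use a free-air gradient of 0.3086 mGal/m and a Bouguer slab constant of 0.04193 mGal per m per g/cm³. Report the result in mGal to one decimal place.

Free-air correction = 0.3086 × 2899.0 = 894.63 mGal
Free-air anomaly = 979513.49 − 980044.04 + (894.63) = 364.08 mGal
Bouguer slab correction = 0.04193 × 2.47 × 2899.0 = 300.24 mGal
Simple Bouguer anomaly = 364.08 − (300.24) = 63.84 mGal
Complete Bouguer anomaly = 63.84 + 4.76 = 68.60 mGal

68.6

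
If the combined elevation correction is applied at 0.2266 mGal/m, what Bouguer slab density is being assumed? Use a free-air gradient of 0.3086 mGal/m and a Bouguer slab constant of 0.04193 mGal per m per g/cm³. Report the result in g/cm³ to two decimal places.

0.2266 = 0.3086 − 0.04193 × ρ
ρ = (0.3086 − 0.2266) / 0.04193 = 1.96 g/cm³

1.96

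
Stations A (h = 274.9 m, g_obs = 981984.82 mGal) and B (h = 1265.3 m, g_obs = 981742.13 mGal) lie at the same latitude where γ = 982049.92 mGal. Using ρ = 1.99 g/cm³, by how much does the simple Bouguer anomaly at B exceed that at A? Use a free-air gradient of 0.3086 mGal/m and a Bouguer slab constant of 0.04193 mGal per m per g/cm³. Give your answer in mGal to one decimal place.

Δg_SB(A) = 981984.82 − 982049.92 + 0.3086×274.9 − 0.04193×1.99×274.9 = -3.20 mGal
Δg_SB(B) = 981742.13 − 982049.92 + 0.3086×1265.3 − 0.04193×1.99×1265.3 = -22.90 mGal
Difference = -22.90 − (-3.20) = -19.70 mGal

-19.7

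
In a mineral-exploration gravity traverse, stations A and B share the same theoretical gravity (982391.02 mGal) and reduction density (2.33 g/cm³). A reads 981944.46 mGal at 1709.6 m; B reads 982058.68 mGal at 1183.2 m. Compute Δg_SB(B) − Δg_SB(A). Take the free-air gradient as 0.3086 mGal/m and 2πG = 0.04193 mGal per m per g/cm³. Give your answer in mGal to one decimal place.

Δg_SB(A) = 981944.46 − 982391.02 + 0.3086×1709.6 − 0.04193×2.33×1709.6 = -86.00 mGal
Δg_SB(B) = 982058.68 − 982391.02 + 0.3086×1183.2 − 0.04193×2.33×1183.2 = -82.80 mGal
Difference = -82.80 − (-86.00) = 3.20 mGal

3.2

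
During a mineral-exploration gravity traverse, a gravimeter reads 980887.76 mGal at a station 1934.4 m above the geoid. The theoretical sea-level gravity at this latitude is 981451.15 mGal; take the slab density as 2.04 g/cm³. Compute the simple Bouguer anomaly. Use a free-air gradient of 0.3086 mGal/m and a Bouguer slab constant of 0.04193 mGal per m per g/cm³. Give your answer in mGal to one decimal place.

-131.9

Free-air correction = 0.3086 × 1934.4 = 596.96 mGal
Free-air anomaly = 980887.76 − 981451.15 + (596.96) = 33.57 mGal
Bouguer slab correction = 0.04193 × 2.04 × 1934.4 = 165.46 mGal
Simple Bouguer anomaly = 33.57 − (165.46) = -131.89 mGal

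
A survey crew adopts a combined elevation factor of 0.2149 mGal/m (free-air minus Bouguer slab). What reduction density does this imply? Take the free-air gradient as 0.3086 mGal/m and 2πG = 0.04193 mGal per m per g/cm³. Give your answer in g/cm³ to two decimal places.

2.23

0.2149 = 0.3086 − 0.04193 × ρ
ρ = (0.3086 − 0.2149) / 0.04193 = 2.23 g/cm³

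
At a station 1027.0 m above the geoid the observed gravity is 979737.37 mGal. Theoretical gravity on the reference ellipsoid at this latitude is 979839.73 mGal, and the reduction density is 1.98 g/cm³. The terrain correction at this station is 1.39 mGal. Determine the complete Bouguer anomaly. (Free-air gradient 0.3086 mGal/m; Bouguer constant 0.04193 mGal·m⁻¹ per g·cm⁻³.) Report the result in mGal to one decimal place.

130.7

Free-air correction = 0.3086 × 1027.0 = 316.93 mGal
Free-air anomaly = 979737.37 − 979839.73 + (316.93) = 214.57 mGal
Bouguer slab correction = 0.04193 × 1.98 × 1027.0 = 85.26 mGal
Simple Bouguer anomaly = 214.57 − (85.26) = 129.31 mGal
Complete Bouguer anomaly = 129.31 + 1.39 = 130.70 mGal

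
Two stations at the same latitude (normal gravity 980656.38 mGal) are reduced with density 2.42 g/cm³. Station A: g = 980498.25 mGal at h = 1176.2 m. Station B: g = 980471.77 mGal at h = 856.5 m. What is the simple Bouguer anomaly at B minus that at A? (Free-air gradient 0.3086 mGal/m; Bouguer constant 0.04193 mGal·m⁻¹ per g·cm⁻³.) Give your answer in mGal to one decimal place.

Δg_SB(A) = 980498.25 − 980656.38 + 0.3086×1176.2 − 0.04193×2.42×1176.2 = 85.50 mGal
Δg_SB(B) = 980471.77 − 980656.38 + 0.3086×856.5 − 0.04193×2.42×856.5 = -7.20 mGal
Difference = -7.20 − (85.50) = -92.70 mGal

-92.7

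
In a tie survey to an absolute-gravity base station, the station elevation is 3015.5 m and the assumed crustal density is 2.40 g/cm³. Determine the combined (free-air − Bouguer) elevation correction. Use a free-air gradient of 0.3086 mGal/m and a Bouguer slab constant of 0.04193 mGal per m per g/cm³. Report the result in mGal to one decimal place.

Combined gradient = 0.3086 − 0.04193 × 2.40 = 0.2079680 mGal/m
Combined elevation correction = 0.2079680 × 3015.5 = 627.1 mGal

627.1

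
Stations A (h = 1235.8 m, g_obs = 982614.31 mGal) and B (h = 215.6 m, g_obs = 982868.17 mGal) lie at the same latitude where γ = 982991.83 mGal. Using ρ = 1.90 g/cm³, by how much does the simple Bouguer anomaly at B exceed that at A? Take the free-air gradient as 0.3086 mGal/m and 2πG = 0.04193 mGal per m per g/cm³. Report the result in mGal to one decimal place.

Δg_SB(A) = 982614.31 − 982991.83 + 0.3086×1235.8 − 0.04193×1.90×1235.8 = -94.60 mGal
Δg_SB(B) = 982868.17 − 982991.83 + 0.3086×215.6 − 0.04193×1.90×215.6 = -74.30 mGal
Difference = -74.30 − (-94.60) = 20.30 mGal

20.3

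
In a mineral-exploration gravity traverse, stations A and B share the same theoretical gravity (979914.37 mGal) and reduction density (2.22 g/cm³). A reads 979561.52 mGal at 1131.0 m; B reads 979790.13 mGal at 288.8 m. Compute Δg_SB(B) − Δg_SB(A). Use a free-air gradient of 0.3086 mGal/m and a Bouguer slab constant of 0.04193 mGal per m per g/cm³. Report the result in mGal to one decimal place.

Δg_SB(A) = 979561.52 − 979914.37 + 0.3086×1131.0 − 0.04193×2.22×1131.0 = -109.10 mGal
Δg_SB(B) = 979790.13 − 979914.37 + 0.3086×288.8 − 0.04193×2.22×288.8 = -62.00 mGal
Difference = -62.00 − (-109.10) = 47.10 mGal

47.1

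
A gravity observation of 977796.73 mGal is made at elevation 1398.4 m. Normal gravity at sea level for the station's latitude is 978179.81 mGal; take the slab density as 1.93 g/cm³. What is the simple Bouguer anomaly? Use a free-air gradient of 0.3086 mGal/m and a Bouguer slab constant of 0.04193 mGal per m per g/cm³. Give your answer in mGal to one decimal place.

Free-air correction = 0.3086 × 1398.4 = 431.55 mGal
Free-air anomaly = 977796.73 − 978179.81 + (431.55) = 48.47 mGal
Bouguer slab correction = 0.04193 × 1.93 × 1398.4 = 113.17 mGal
Simple Bouguer anomaly = 48.47 − (113.17) = -64.70 mGal

-64.7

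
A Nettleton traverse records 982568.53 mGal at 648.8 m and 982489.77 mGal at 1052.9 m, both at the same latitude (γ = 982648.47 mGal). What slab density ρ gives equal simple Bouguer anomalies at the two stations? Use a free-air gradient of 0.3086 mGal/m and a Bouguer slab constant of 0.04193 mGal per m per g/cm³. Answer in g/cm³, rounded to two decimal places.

2.71

Δg_obs = 982489.77 − 982568.53 = -78.76 mGal over Δh = 1052.9 − 648.8 = 404.1 m
Equal Bouguer anomalies ⇒ Δg_obs + (0.3086 − 0.04193ρ)·Δh = 0
0.3086 − 0.04193ρ = −Δg_obs/Δh = 0.19490
ρ = (0.3086 − 0.19490) / 0.04193 = 2.71 g/cm³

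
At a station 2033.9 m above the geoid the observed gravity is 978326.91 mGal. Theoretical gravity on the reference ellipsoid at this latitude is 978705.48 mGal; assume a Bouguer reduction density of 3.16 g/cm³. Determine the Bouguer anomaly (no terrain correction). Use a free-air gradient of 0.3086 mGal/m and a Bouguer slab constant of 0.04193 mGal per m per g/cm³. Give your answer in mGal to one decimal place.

Free-air correction = 0.3086 × 2033.9 = 627.66 mGal
Free-air anomaly = 978326.91 − 978705.48 + (627.66) = 249.09 mGal
Bouguer slab correction = 0.04193 × 3.16 × 2033.9 = 269.49 mGal
Simple Bouguer anomaly = 249.09 − (269.49) = -20.40 mGal

-20.4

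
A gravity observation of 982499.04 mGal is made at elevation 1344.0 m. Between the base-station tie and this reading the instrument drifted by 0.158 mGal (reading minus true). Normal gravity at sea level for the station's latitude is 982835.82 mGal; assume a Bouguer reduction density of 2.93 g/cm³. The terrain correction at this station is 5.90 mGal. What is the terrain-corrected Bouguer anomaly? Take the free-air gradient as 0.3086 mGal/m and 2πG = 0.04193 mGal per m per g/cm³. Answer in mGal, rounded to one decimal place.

Drift-corrected reading = 982499.04 − (0.158) = 982498.882 mGal
Free-air correction = 0.3086 × 1344.0 = 414.76 mGal
Free-air anomaly = 982498.882 − 982835.82 + (414.76) = 77.822 mGal
Bouguer slab correction = 0.04193 × 2.93 × 1344.0 = 165.12 mGal
Simple Bouguer anomaly = 77.822 − (165.12) = -87.298 mGal
Complete Bouguer anomaly = -87.298 + 5.90 = -81.398 mGal

-81.4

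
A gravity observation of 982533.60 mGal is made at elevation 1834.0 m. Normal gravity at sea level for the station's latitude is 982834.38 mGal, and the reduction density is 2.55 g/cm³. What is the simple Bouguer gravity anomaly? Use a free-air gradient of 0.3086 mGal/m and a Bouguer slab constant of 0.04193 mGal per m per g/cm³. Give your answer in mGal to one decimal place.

69.1

Free-air correction = 0.3086 × 1834.0 = 565.97 mGal
Free-air anomaly = 982533.60 − 982834.38 + (565.97) = 265.19 mGal
Bouguer slab correction = 0.04193 × 2.55 × 1834.0 = 196.09 mGal
Simple Bouguer anomaly = 265.19 − (196.09) = 69.10 mGal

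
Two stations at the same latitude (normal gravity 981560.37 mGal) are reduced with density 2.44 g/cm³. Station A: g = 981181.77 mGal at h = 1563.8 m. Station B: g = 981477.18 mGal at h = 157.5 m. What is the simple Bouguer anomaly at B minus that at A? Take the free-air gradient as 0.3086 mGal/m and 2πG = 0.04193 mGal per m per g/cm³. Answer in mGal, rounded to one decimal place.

5.3

Δg_SB(A) = 981181.77 − 981560.37 + 0.3086×1563.8 − 0.04193×2.44×1563.8 = -56.00 mGal
Δg_SB(B) = 981477.18 − 981560.37 + 0.3086×157.5 − 0.04193×2.44×157.5 = -50.70 mGal
Difference = -50.70 − (-56.00) = 5.30 mGal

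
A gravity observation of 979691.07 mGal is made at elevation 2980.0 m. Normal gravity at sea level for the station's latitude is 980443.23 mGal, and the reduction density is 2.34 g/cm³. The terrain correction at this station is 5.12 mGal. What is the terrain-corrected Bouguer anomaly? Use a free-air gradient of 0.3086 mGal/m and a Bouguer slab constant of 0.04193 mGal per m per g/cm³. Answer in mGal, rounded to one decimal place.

-119.8

Free-air correction = 0.3086 × 2980.0 = 919.63 mGal
Free-air anomaly = 979691.07 − 980443.23 + (919.63) = 167.47 mGal
Bouguer slab correction = 0.04193 × 2.34 × 2980.0 = 292.39 mGal
Simple Bouguer anomaly = 167.47 − (292.39) = -124.92 mGal
Complete Bouguer anomaly = -124.92 + 5.12 = -119.80 mGal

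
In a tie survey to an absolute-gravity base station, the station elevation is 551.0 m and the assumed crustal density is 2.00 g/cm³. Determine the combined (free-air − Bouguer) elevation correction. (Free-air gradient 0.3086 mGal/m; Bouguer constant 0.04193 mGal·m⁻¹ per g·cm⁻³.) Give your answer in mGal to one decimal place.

123.8

Combined gradient = 0.3086 − 0.04193 × 2.00 = 0.2247400 mGal/m
Combined elevation correction = 0.2247400 × 551.0 = 123.8 mGal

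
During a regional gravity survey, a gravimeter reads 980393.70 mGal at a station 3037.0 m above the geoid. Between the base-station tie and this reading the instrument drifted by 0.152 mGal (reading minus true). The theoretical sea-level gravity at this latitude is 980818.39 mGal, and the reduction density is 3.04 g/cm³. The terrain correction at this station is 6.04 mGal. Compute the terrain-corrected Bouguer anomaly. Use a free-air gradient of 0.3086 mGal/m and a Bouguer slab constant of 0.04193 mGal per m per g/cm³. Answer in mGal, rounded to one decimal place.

Drift-corrected reading = 980393.70 − (0.152) = 980393.548 mGal
Free-air correction = 0.3086 × 3037.0 = 937.22 mGal
Free-air anomaly = 980393.548 − 980818.39 + (937.22) = 512.378 mGal
Bouguer slab correction = 0.04193 × 3.04 × 3037.0 = 387.12 mGal
Simple Bouguer anomaly = 512.378 − (387.12) = 125.258 mGal
Complete Bouguer anomaly = 125.258 + 6.04 = 131.298 mGal

131.3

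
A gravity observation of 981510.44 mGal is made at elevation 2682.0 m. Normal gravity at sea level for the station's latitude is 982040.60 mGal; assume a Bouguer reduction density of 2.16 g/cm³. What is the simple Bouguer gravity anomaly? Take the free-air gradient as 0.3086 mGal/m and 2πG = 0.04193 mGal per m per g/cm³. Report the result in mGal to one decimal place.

54.6

Free-air correction = 0.3086 × 2682.0 = 827.67 mGal
Free-air anomaly = 981510.44 − 982040.60 + (827.67) = 297.51 mGal
Bouguer slab correction = 0.04193 × 2.16 × 2682.0 = 242.91 mGal
Simple Bouguer anomaly = 297.51 − (242.91) = 54.60 mGal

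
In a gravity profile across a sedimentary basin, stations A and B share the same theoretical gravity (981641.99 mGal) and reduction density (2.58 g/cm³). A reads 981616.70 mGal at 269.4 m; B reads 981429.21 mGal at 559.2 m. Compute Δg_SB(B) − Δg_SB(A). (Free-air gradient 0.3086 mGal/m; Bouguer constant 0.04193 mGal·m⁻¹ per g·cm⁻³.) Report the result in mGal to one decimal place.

-129.4

Δg_SB(A) = 981616.70 − 981641.99 + 0.3086×269.4 − 0.04193×2.58×269.4 = 28.70 mGal
Δg_SB(B) = 981429.21 − 981641.99 + 0.3086×559.2 − 0.04193×2.58×559.2 = -100.70 mGal
Difference = -100.70 − (28.70) = -129.40 mGal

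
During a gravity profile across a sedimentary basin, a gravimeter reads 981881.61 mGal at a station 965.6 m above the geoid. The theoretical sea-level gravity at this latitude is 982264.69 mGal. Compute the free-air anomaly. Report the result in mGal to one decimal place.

-85.1

Free-air correction = 0.3086 × 965.6 = 297.98 mGal
Free-air anomaly = 981881.61 − 982264.69 + (297.98) = -85.10 mGal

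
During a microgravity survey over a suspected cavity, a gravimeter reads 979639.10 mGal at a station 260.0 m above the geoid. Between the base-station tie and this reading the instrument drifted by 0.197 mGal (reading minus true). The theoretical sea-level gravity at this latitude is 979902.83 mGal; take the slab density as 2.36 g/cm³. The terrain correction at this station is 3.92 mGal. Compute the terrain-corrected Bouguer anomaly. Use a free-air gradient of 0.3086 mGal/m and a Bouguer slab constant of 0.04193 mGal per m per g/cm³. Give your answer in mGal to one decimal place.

Drift-corrected reading = 979639.10 − (0.197) = 979638.903 mGal
Free-air correction = 0.3086 × 260.0 = 80.24 mGal
Free-air anomaly = 979638.903 − 979902.83 + (80.24) = -183.687 mGal
Bouguer slab correction = 0.04193 × 2.36 × 260.0 = 25.73 mGal
Simple Bouguer anomaly = -183.687 − (25.73) = -209.417 mGal
Complete Bouguer anomaly = -209.417 + 3.92 = -205.497 mGal

-205.5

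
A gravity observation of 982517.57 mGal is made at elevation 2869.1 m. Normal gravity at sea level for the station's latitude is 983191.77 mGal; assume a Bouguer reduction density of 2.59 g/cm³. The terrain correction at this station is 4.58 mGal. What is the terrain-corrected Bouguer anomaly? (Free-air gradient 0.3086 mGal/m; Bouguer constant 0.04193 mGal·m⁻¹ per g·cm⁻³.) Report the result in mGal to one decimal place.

-95.8

Free-air correction = 0.3086 × 2869.1 = 885.40 mGal
Free-air anomaly = 982517.57 − 983191.77 + (885.40) = 211.20 mGal
Bouguer slab correction = 0.04193 × 2.59 × 2869.1 = 311.58 mGal
Simple Bouguer anomaly = 211.20 − (311.58) = -100.38 mGal
Complete Bouguer anomaly = -100.38 + 4.58 = -95.80 mGal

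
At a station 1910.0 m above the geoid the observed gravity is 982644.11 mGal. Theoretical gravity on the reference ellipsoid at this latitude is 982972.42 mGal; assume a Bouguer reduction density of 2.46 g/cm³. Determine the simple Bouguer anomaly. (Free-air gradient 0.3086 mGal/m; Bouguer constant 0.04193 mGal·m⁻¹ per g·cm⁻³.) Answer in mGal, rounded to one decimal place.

64.1

Free-air correction = 0.3086 × 1910.0 = 589.43 mGal
Free-air anomaly = 982644.11 − 982972.42 + (589.43) = 261.12 mGal
Bouguer slab correction = 0.04193 × 2.46 × 1910.0 = 197.01 mGal
Simple Bouguer anomaly = 261.12 − (197.01) = 64.11 mGal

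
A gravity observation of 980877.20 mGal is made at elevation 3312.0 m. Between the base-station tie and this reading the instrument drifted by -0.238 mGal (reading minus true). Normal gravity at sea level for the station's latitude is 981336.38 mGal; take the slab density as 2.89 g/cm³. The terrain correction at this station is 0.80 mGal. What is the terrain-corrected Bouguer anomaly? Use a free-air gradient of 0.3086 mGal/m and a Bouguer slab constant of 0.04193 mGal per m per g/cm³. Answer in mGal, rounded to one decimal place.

Drift-corrected reading = 980877.20 − (-0.238) = 980877.438 mGal
Free-air correction = 0.3086 × 3312.0 = 1022.08 mGal
Free-air anomaly = 980877.438 − 981336.38 + (1022.08) = 563.138 mGal
Bouguer slab correction = 0.04193 × 2.89 × 3312.0 = 401.34 mGal
Simple Bouguer anomaly = 563.138 − (401.34) = 161.798 mGal
Complete Bouguer anomaly = 161.798 + 0.80 = 162.598 mGal

162.6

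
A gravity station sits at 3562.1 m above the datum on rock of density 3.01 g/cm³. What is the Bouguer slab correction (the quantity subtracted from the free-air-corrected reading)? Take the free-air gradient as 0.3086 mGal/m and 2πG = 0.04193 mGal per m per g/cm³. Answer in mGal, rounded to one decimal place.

449.6

Bouguer slab correction = 0.04193 × 3.01 × 3562.1 = 449.6 mGal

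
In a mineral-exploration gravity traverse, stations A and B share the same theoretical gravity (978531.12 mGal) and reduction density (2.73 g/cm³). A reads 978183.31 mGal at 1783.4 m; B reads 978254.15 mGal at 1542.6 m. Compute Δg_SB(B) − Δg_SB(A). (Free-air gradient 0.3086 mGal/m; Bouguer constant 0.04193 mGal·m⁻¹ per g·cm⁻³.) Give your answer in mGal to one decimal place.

24.1

Δg_SB(A) = 978183.31 − 978531.12 + 0.3086×1783.4 − 0.04193×2.73×1783.4 = -1.60 mGal
Δg_SB(B) = 978254.15 − 978531.12 + 0.3086×1542.6 − 0.04193×2.73×1542.6 = 22.50 mGal
Difference = 22.50 − (-1.60) = 24.10 mGal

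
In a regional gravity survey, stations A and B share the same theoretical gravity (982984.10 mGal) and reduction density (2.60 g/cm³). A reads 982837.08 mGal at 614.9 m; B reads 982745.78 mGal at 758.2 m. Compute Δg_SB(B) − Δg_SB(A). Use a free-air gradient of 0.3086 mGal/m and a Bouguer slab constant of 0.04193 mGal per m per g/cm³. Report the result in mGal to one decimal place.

Δg_SB(A) = 982837.08 − 982984.10 + 0.3086×614.9 − 0.04193×2.60×614.9 = -24.30 mGal
Δg_SB(B) = 982745.78 − 982984.10 + 0.3086×758.2 − 0.04193×2.60×758.2 = -87.00 mGal
Difference = -87.00 − (-24.30) = -62.70 mGal

-62.7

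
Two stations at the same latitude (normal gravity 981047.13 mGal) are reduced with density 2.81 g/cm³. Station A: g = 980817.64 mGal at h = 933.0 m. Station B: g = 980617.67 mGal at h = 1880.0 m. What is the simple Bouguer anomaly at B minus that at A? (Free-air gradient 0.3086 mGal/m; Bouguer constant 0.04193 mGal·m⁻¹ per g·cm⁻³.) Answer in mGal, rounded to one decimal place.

Δg_SB(A) = 980817.64 − 981047.13 + 0.3086×933.0 − 0.04193×2.81×933.0 = -51.50 mGal
Δg_SB(B) = 980617.67 − 981047.13 + 0.3086×1880.0 − 0.04193×2.81×1880.0 = -70.80 mGal
Difference = -70.80 − (-51.50) = -19.30 mGal

-19.3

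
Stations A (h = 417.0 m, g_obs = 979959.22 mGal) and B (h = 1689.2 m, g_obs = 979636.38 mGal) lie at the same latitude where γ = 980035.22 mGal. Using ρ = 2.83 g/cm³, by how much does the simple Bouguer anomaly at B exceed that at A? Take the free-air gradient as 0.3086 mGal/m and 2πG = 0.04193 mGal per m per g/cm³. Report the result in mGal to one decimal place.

-81.2

Δg_SB(A) = 979959.22 − 980035.22 + 0.3086×417.0 − 0.04193×2.83×417.0 = 3.20 mGal
Δg_SB(B) = 979636.38 − 980035.22 + 0.3086×1689.2 − 0.04193×2.83×1689.2 = -78.00 mGal
Difference = -78.00 − (3.20) = -81.20 mGal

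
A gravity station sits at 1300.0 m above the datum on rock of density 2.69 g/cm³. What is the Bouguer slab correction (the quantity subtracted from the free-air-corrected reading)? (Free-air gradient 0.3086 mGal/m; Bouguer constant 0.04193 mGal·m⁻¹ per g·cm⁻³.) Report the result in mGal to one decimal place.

Bouguer slab correction = 0.04193 × 2.69 × 1300.0 = 146.6 mGal

146.6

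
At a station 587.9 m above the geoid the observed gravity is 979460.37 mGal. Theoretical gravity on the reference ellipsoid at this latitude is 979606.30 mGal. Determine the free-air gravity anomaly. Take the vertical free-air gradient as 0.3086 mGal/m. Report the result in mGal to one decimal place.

Free-air correction = 0.3086 × 587.9 = 181.43 mGal
Free-air anomaly = 979460.37 − 979606.30 + (181.43) = 35.50 mGal

35.5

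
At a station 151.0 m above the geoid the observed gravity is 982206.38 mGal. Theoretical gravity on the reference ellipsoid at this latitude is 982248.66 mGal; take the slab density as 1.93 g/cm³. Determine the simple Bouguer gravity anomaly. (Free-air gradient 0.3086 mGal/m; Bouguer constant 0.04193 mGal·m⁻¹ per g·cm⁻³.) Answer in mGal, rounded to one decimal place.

Free-air correction = 0.3086 × 151.0 = 46.60 mGal
Free-air anomaly = 982206.38 − 982248.66 + (46.60) = 4.32 mGal
Bouguer slab correction = 0.04193 × 1.93 × 151.0 = 12.22 mGal
Simple Bouguer anomaly = 4.32 − (12.22) = -7.90 mGal

-7.9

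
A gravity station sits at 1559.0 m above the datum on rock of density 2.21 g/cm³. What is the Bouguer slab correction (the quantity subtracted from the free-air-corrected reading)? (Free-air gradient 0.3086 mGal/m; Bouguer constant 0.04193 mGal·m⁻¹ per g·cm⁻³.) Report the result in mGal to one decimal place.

144.5

Bouguer slab correction = 0.04193 × 2.21 × 1559.0 = 144.5 mGal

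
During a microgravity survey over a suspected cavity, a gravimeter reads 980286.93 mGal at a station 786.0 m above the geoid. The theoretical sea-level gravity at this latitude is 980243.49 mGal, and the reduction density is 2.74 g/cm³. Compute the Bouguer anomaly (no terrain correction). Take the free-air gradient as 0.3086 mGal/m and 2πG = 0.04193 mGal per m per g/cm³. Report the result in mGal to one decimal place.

195.7

Free-air correction = 0.3086 × 786.0 = 242.56 mGal
Free-air anomaly = 980286.93 − 980243.49 + (242.56) = 286.00 mGal
Bouguer slab correction = 0.04193 × 2.74 × 786.0 = 90.30 mGal
Simple Bouguer anomaly = 286.00 − (90.30) = 195.70 mGal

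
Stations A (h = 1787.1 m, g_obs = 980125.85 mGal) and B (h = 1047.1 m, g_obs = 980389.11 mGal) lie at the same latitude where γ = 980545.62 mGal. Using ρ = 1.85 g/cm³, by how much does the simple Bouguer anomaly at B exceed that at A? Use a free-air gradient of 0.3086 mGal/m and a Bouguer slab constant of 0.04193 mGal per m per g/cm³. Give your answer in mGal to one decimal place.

Δg_SB(A) = 980125.85 − 980545.62 + 0.3086×1787.1 − 0.04193×1.85×1787.1 = -6.90 mGal
Δg_SB(B) = 980389.11 − 980545.62 + 0.3086×1047.1 − 0.04193×1.85×1047.1 = 85.40 mGal
Difference = 85.40 − (-6.90) = 92.30 mGal

92.3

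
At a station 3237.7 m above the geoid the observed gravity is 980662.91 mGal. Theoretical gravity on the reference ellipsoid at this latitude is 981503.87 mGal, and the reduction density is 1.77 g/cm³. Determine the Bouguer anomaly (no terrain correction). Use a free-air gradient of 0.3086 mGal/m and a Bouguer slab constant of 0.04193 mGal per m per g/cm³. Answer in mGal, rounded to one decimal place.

Free-air correction = 0.3086 × 3237.7 = 999.15 mGal
Free-air anomaly = 980662.91 − 981503.87 + (999.15) = 158.19 mGal
Bouguer slab correction = 0.04193 × 1.77 × 3237.7 = 240.29 mGal
Simple Bouguer anomaly = 158.19 − (240.29) = -82.10 mGal

-82.1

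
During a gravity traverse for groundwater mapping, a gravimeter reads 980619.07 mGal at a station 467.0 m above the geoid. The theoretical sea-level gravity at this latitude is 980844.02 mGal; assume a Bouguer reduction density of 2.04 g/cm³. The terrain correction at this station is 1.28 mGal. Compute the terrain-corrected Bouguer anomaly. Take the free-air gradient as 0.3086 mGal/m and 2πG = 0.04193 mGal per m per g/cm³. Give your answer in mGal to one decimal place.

-119.5

Free-air correction = 0.3086 × 467.0 = 144.12 mGal
Free-air anomaly = 980619.07 − 980844.02 + (144.12) = -80.83 mGal
Bouguer slab correction = 0.04193 × 2.04 × 467.0 = 39.95 mGal
Simple Bouguer anomaly = -80.83 − (39.95) = -120.78 mGal
Complete Bouguer anomaly = -120.78 + 1.28 = -119.50 mGal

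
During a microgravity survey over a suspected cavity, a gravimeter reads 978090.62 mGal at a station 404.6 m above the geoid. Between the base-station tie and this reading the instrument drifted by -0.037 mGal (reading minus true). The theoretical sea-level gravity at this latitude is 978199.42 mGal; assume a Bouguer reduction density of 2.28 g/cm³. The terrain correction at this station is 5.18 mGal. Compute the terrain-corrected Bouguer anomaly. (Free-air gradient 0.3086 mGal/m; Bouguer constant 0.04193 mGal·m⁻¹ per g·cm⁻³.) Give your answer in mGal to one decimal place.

Drift-corrected reading = 978090.62 − (-0.037) = 978090.657 mGal
Free-air correction = 0.3086 × 404.6 = 124.86 mGal
Free-air anomaly = 978090.657 − 978199.42 + (124.86) = 16.097 mGal
Bouguer slab correction = 0.04193 × 2.28 × 404.6 = 38.68 mGal
Simple Bouguer anomaly = 16.097 − (38.68) = -22.583 mGal
Complete Bouguer anomaly = -22.583 + 5.18 = -17.403 mGal

-17.4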